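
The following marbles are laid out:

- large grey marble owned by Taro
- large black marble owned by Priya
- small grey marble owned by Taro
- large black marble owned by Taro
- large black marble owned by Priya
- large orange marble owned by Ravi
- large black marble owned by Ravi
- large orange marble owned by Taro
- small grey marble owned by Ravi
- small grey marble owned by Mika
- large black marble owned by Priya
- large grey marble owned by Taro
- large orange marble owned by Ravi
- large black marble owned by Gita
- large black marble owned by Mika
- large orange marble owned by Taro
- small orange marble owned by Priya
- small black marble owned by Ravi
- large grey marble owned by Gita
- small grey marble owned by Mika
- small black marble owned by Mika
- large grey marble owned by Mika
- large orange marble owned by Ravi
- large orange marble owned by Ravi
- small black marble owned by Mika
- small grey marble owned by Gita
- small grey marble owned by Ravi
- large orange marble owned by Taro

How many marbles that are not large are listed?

Total marbles: 28; with the excluded value: 18; remaining 28 − 18 = 10.

10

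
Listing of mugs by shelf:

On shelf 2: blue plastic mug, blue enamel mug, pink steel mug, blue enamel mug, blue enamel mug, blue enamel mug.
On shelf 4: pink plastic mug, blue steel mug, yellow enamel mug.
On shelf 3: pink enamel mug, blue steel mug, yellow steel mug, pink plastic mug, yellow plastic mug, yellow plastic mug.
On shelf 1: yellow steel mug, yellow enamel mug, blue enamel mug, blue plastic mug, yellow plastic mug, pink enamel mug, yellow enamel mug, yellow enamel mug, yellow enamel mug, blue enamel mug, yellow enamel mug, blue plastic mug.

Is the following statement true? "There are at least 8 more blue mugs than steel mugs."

False

There are 11 blue mugs.
There are 5 steel mugs.
The claim requires 11 − 5 = 6 ≥ 8, which does not hold.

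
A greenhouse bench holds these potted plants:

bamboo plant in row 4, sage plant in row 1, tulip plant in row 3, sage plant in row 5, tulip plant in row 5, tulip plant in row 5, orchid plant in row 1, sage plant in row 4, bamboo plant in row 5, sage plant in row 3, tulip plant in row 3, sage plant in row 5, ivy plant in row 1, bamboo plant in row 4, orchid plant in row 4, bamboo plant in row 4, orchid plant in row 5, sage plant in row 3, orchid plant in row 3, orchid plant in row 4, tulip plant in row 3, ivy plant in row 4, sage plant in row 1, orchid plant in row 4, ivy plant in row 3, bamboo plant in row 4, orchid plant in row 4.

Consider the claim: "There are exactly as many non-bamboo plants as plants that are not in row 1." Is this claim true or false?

False

There are 22 non-bamboo plants.
There are 23 plants that are not in row 1.
The claim requires 22 = 23, which does not hold.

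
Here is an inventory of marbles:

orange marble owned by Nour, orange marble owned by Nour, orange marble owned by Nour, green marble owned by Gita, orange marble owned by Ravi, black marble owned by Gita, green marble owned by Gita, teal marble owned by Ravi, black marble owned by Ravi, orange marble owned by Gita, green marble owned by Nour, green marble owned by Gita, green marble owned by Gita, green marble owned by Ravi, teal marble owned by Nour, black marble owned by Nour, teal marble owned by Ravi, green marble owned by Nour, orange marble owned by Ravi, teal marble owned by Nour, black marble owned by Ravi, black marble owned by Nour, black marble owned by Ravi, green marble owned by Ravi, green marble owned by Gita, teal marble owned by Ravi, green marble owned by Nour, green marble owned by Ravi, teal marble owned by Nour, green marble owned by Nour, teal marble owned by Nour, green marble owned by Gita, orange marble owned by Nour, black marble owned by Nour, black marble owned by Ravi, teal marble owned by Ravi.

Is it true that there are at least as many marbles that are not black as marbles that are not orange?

marbles that are not black: 28.
marbles that are not orange: 29.
The claim requires 28 ≥ 29, which does not hold.

False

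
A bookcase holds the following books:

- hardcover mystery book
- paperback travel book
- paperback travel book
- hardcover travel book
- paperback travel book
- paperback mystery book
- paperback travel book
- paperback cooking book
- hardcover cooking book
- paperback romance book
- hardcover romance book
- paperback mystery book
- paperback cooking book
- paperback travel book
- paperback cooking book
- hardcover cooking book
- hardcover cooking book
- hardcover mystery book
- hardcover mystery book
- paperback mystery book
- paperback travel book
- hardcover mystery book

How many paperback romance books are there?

1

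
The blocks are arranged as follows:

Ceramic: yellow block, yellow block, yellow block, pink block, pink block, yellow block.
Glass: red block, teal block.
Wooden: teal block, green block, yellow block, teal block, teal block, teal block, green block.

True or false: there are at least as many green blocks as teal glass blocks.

There are 2 green blocks.
There is 1 teal glass block.
The claim requires 2 ≥ 1, which holds.

True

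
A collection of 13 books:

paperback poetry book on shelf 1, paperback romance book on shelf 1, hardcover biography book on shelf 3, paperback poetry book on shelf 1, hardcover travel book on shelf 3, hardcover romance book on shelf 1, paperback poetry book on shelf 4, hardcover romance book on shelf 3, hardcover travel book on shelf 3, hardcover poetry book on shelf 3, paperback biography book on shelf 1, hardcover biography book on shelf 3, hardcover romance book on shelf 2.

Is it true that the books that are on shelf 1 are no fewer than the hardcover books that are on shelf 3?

False

There are 5 books on shelf 1.
There are 6 hardcover books on shelf 3.
The claim requires 5 ≥ 6, which does not hold.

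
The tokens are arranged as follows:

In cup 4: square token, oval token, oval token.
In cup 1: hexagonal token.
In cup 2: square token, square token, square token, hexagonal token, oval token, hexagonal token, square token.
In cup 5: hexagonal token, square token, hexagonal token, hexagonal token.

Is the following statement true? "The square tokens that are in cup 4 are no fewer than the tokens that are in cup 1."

square tokens in cup 4: 1.
tokens in cup 1: 1.
The claim requires 1 ≥ 1, which holds.

True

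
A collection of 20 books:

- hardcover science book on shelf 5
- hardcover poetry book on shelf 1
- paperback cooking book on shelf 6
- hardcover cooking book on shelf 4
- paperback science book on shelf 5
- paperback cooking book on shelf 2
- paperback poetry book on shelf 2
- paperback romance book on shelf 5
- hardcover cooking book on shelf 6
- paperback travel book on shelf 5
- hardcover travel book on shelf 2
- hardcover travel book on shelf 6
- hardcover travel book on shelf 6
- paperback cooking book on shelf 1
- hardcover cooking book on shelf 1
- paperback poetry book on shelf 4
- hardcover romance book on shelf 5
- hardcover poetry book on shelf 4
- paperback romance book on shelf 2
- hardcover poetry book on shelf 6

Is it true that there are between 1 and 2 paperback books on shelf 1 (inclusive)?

True

There is 1 paperback book on shelf 1.
The claim requires 1 ≤ 1 ≤ 2, which holds.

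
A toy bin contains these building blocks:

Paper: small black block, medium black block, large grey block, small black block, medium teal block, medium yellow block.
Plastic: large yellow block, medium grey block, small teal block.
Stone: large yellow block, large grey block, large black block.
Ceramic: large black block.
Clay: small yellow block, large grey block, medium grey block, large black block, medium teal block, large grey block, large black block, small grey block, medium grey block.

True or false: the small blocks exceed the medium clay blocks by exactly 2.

True

There are 5 small blocks.
There are 3 medium clay blocks.
The claim requires 5 − 3 (= 2) to equal 2, which holds.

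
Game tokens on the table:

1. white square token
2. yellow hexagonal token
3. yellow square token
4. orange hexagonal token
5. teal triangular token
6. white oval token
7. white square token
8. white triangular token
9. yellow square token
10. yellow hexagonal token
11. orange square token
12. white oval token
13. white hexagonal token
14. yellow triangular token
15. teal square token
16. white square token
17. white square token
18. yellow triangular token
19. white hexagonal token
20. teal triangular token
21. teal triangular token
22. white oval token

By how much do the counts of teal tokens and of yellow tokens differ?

teal tokens: 4. yellow tokens: 6.
|4 − 6| = 6 − 4 = 2.

2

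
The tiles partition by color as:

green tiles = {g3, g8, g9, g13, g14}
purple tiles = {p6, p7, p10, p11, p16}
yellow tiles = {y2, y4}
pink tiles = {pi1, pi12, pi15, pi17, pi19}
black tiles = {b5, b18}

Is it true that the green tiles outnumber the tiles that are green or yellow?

False

There are 5 green tiles.
There are 7 tiles that are green or yellow.
The claim requires 5 > 7, which does not hold.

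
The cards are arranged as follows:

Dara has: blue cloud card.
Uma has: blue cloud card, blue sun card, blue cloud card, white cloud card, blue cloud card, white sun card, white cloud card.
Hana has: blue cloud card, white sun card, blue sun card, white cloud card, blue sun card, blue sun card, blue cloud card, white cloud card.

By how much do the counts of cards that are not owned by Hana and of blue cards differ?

cards that are not owned by Hana: 8. blue cards: 10.
|8 − 10| = 10 − 8 = 2.

2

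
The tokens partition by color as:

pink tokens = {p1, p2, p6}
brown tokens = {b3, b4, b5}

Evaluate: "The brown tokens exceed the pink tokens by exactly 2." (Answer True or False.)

brown tokens: 3.
pink tokens: 3.
The claim requires 3 − 3 (= 0) to equal 2, which does not hold.

False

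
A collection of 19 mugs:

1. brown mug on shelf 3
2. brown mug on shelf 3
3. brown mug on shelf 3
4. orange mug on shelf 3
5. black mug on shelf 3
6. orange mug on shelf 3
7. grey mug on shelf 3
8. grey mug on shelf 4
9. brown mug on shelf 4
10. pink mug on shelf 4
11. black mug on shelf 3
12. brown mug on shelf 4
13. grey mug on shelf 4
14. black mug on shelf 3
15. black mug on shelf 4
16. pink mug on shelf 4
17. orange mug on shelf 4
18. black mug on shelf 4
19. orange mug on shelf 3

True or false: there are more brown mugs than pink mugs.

True

brown mugs: 5.
pink mugs: 2.
The claim requires 5 > 2, which holds.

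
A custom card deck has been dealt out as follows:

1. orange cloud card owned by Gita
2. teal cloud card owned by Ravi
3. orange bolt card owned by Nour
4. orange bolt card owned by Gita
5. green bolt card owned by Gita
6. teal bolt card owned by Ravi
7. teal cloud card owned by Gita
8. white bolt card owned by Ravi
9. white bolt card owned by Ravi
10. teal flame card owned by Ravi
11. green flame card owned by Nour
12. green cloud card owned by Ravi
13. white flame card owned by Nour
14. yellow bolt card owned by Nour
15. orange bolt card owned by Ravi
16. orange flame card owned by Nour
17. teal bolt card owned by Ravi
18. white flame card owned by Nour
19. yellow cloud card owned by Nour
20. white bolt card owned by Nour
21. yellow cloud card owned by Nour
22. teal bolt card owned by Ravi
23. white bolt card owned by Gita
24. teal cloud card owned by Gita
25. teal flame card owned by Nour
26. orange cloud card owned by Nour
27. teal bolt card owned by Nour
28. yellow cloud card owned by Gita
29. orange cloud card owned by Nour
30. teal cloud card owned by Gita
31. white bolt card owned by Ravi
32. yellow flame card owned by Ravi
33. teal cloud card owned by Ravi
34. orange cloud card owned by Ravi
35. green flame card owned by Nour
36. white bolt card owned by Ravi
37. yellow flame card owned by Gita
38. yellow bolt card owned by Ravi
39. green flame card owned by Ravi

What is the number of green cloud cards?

1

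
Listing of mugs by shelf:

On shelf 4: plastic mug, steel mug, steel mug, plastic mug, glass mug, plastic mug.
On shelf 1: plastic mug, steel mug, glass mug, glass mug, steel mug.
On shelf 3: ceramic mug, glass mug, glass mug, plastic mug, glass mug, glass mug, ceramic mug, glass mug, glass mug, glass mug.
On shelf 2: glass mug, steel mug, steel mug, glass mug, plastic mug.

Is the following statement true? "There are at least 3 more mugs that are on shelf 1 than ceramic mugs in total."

True

|mugs on shelf 1| = 5.
|ceramic mugs| = 2.
The claim requires 5 − 2 = 3 ≥ 3, which holds.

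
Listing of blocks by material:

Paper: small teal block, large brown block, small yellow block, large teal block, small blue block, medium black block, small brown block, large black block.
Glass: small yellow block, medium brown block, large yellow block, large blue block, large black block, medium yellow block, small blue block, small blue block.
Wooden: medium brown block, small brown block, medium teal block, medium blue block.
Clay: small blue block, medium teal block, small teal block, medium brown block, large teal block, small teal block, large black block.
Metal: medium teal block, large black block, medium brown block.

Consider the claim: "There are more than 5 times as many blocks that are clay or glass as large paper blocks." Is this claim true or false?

False

|blocks that are clay or glass| = 15.
|large paper blocks| = 3.
The claim requires 15 > 5 × 3 = 15, which does not hold.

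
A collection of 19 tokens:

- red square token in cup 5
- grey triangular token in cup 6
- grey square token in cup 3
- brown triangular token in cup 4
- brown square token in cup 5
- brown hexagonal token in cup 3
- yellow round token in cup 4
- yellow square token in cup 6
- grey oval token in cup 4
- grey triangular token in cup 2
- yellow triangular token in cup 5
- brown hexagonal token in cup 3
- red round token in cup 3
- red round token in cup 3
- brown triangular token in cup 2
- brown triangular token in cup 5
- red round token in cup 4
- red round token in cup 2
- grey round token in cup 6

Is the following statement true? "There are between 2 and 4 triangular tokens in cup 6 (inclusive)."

triangular tokens in cup 6: 1.
The claim requires 2 ≤ 1 ≤ 4, which does not hold.

False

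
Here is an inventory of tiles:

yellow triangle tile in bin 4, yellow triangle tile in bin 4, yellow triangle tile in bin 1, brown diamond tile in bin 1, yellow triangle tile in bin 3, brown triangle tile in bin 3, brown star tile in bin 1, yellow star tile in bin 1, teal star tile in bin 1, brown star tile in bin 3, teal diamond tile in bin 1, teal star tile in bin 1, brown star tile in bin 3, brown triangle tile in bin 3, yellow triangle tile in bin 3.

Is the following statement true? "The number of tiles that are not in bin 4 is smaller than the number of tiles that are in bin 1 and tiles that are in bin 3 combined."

|tiles that are not in bin 4| = 13.
tiles in bin 1: 7; tiles in bin 3: 6; combined: 7 + 6 = 13.
The claim requires 13 < 13, which does not hold.

False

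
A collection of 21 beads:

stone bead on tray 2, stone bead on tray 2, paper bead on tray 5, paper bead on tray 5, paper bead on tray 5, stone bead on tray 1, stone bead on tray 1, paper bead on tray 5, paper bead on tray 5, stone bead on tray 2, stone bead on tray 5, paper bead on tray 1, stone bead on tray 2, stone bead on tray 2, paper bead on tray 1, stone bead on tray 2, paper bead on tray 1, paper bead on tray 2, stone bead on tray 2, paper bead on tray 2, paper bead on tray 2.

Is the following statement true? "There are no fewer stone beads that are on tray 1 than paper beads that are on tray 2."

|stone beads on tray 1| = 2.
|paper beads on tray 2| = 3.
The claim requires 2 ≥ 3, which does not hold.

False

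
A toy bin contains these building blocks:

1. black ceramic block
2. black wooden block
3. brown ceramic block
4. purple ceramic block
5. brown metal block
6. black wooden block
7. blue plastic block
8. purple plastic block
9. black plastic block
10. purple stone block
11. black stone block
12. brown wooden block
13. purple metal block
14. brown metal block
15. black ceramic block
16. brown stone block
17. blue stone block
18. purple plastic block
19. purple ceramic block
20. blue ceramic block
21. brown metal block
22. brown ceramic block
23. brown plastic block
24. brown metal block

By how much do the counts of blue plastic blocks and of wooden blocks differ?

2

blue plastic blocks: 1. wooden blocks: 3.
|1 − 3| = 3 − 1 = 2.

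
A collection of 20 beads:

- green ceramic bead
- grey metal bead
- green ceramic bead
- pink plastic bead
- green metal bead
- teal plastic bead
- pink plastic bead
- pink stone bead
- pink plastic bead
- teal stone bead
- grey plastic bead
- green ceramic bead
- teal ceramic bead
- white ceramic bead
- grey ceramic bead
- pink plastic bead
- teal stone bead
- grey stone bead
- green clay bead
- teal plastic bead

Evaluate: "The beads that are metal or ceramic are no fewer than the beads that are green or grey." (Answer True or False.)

False

beads that are metal or ceramic: 8.
beads that are green or grey: 9.
The claim requires 8 ≥ 9, which does not hold.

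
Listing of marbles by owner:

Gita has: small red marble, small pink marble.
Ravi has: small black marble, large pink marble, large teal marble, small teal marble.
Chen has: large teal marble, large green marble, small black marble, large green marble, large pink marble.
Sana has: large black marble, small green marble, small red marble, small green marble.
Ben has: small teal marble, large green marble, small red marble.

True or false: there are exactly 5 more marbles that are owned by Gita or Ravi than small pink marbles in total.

True

marbles owned by Gita or Ravi: 6.
small pink marbles: 1.
The claim requires 6 − 1 (= 5) to equal 5, which holds.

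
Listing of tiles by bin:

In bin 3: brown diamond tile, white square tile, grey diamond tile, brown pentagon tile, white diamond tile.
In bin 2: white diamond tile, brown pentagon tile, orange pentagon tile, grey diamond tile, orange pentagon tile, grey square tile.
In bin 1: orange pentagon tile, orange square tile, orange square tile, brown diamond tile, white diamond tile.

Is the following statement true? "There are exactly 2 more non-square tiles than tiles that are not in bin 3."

False

non-square tiles: 12.
tiles that are not in bin 3: 11.
The claim requires 12 − 11 (= 1) to equal 2, which does not hold.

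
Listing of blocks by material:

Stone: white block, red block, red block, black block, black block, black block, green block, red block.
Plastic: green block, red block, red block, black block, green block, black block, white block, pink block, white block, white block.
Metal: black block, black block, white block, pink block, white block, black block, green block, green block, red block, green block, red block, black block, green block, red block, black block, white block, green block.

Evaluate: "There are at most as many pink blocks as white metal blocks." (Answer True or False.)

There are 2 pink blocks.
There are 3 white metal blocks.
The claim requires 2 ≤ 3, which holds.

True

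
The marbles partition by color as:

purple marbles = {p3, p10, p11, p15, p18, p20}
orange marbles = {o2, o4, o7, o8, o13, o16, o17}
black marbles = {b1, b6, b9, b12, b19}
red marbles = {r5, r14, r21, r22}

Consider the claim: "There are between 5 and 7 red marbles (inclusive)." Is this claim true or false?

red marbles: 4.
The claim requires 5 ≤ 4 ≤ 7, which does not hold.

False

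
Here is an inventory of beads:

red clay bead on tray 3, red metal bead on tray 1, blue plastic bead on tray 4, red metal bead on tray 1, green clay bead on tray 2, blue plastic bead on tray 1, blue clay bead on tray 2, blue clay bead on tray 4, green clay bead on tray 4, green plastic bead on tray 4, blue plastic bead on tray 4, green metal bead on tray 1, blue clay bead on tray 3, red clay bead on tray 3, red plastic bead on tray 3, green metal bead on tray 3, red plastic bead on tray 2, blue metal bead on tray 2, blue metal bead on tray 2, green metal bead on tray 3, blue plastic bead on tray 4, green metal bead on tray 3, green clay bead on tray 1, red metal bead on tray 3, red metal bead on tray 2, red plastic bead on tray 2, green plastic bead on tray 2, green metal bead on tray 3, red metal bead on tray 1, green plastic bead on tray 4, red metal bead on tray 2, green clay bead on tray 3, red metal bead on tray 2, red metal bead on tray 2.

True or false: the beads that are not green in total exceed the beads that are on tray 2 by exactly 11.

True

There are 22 beads that are not green.
There are 11 beads on tray 2.
The claim requires 22 − 11 (= 11) to equal 11, which holds.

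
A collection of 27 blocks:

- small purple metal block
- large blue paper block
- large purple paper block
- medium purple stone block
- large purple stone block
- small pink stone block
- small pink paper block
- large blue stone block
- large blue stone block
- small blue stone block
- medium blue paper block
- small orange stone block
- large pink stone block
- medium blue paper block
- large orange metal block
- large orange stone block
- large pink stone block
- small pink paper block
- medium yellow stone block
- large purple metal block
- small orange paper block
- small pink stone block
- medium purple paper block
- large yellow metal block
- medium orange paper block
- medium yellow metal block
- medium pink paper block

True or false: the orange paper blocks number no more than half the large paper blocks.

orange paper blocks: 2.
large paper blocks: 2.
The claim requires 2 × 2 = 4 ≤ 2, which does not hold.

False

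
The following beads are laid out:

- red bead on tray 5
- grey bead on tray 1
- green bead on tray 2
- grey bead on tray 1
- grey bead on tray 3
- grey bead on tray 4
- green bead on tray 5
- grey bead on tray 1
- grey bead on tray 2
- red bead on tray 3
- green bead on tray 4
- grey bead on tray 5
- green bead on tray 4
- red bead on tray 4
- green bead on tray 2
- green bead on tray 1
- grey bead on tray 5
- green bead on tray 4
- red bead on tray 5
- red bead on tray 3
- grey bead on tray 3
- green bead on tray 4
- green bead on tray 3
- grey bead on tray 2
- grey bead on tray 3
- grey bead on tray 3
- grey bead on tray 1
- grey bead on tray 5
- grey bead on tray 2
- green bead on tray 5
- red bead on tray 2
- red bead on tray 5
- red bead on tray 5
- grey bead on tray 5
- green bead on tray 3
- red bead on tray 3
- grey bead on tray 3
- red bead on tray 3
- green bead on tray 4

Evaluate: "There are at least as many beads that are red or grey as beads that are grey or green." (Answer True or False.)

beads that are red or grey: 27.
beads that are grey or green: 29.
The claim requires 27 ≥ 29, which does not hold.

False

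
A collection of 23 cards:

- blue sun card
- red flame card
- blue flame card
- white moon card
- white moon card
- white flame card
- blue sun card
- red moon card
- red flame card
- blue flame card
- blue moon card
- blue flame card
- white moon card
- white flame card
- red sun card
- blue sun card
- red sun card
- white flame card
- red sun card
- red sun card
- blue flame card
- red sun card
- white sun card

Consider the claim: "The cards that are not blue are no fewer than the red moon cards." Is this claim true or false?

True

There are 15 cards that are not blue.
There is 1 red moon card.
The claim requires 15 ≥ 1, which holds.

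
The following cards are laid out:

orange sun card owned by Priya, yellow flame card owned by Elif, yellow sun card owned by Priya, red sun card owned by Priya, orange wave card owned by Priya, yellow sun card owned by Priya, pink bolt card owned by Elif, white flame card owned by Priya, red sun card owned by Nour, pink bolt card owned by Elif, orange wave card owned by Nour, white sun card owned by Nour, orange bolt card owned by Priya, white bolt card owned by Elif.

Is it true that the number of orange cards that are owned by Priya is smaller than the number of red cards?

|orange cards owned by Priya| = 3.
|red cards| = 2.
The claim requires 3 < 2, which does not hold.

False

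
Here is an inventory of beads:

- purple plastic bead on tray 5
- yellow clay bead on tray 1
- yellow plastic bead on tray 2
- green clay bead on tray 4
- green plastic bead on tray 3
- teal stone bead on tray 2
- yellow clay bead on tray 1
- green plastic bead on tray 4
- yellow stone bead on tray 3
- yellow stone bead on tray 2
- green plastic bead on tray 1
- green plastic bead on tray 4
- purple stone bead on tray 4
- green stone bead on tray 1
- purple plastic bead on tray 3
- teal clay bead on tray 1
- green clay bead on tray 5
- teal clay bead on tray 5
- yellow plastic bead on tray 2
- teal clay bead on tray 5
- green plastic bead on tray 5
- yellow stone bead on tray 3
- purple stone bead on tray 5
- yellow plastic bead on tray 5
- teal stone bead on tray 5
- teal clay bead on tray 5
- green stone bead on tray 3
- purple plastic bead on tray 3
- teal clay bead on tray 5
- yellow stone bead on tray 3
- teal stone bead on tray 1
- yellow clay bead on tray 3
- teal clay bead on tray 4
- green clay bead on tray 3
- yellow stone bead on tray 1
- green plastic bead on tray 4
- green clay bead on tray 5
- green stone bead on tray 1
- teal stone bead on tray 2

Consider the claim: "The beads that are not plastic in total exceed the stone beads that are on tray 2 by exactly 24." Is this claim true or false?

There are 27 beads that are not plastic.
There are 3 stone beads on tray 2.
The claim requires 27 − 3 (= 24) to equal 24, which holds.

True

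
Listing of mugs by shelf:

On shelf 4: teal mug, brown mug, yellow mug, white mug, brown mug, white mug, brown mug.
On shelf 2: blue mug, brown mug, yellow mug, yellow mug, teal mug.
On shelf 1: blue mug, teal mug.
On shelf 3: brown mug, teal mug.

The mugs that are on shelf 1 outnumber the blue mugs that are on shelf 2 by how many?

1

mugs on shelf 1: 2.
blue mugs on shelf 2: 1.
2 − 1 = 1.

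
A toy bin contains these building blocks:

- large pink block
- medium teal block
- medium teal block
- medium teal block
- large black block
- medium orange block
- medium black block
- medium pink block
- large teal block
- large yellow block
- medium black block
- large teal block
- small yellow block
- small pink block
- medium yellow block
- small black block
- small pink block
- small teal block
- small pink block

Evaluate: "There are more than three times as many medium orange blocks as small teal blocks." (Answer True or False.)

|medium orange blocks| = 1.
|small teal blocks| = 1.
The claim requires 1 > 3 × 1 = 3, which does not hold.

False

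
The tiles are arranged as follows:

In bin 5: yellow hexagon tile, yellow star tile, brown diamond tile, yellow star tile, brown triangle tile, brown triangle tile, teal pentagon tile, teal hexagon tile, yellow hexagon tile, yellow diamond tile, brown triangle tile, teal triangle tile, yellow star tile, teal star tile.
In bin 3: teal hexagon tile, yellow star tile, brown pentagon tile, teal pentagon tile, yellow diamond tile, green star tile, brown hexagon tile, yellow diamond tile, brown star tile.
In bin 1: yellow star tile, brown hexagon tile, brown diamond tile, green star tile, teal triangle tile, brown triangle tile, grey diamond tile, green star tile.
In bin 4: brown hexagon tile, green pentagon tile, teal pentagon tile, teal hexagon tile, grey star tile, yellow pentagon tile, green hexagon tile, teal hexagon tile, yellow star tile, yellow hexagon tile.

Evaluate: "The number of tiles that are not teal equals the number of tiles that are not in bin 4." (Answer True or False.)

True

There are 31 tiles that are not teal.
There are 31 tiles that are not in bin 4.
The claim requires 31 = 31, which holds.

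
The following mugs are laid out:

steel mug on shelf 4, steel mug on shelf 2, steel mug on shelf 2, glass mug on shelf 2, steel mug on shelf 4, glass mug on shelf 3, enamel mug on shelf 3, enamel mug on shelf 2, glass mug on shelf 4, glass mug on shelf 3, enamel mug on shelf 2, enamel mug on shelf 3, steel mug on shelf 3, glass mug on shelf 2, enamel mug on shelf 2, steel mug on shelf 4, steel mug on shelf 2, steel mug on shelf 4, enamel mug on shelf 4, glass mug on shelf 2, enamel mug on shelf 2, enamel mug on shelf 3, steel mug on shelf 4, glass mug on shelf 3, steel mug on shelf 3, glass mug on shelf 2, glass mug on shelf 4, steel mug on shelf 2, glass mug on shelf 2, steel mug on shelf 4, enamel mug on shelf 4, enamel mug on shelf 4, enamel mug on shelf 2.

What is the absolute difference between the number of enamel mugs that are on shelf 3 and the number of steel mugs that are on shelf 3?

1

enamel mugs on shelf 3: 3. steel mugs on shelf 3: 2.
|3 − 2| = 3 − 2 = 1.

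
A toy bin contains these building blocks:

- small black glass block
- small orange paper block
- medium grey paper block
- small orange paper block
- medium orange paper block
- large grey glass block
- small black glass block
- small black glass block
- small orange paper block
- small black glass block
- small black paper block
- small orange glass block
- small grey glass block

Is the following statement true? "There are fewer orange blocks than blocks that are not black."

True

orange blocks: 5.
blocks that are not black: 8.
The claim requires 5 < 8, which holds.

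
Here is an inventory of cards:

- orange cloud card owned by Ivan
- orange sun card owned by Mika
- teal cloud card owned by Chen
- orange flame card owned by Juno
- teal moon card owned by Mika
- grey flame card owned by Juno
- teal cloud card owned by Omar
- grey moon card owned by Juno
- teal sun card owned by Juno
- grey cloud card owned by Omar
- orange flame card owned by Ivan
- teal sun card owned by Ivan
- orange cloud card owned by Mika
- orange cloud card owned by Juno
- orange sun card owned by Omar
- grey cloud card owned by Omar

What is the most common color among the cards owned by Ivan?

Counts by color (restricted to cards owned by Ivan): orange 2, teal 1.
The maximum is 2, held uniquely by orange.

orange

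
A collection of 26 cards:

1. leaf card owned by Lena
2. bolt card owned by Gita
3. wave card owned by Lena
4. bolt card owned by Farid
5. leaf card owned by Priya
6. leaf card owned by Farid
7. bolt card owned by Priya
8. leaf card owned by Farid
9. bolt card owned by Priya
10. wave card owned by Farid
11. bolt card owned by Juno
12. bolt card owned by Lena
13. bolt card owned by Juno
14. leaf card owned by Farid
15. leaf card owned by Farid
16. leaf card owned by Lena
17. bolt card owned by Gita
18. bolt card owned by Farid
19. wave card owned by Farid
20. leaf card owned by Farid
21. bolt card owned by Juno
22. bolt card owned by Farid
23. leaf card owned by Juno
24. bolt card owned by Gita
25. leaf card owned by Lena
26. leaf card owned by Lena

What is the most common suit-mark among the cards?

Counts by suit-mark: bolt 12, leaf 11, wave 3.
The maximum is 12, held uniquely by bolt.

bolt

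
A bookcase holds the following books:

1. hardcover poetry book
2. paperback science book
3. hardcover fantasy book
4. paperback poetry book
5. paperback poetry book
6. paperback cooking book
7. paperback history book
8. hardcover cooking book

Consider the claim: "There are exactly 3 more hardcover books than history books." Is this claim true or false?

hardcover books: 3.
history books: 1.
The claim requires 3 − 1 (= 2) to equal 3, which does not hold.

False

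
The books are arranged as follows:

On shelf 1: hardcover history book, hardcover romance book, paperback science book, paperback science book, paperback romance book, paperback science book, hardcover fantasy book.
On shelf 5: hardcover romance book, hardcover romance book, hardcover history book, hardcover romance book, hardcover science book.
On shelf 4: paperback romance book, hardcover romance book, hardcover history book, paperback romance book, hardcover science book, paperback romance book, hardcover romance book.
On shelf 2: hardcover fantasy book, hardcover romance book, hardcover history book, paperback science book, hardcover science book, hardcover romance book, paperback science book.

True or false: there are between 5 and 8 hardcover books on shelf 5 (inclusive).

There are 5 hardcover books on shelf 5.
The claim requires 5 ≤ 5 ≤ 8, which holds.

True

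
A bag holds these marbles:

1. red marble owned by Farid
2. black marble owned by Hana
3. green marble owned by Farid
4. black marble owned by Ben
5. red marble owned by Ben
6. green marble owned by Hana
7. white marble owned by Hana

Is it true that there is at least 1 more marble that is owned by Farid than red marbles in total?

|marbles owned by Farid| = 2.
|red marbles| = 2.
The claim requires 2 − 2 = 0 ≥ 1, which does not hold.

False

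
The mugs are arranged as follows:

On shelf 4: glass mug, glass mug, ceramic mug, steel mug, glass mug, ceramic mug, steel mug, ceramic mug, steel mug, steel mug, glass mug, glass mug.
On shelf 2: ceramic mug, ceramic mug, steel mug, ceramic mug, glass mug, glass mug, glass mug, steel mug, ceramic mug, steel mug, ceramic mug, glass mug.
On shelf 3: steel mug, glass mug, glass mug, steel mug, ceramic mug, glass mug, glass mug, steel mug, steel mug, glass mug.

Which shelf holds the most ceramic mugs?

shelf 2

Counts by shelf (restricted to ceramic mugs): shelf 2→5, shelf 4→3, shelf 3→1.
The maximum is 5, held uniquely by shelf 2.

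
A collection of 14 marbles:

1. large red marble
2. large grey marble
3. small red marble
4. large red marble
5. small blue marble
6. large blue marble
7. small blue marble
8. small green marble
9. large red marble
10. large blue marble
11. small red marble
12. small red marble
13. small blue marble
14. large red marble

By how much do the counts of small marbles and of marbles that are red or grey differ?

1

small marbles: 7. marbles that are red or grey: 8.
|7 − 8| = 8 − 7 = 1.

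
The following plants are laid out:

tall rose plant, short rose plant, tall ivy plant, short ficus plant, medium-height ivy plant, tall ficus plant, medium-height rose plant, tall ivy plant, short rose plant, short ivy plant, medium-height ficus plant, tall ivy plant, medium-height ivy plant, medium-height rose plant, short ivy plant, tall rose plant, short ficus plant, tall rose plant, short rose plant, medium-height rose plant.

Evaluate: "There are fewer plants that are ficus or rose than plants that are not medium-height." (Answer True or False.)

True

|plants that are ficus or rose| = 13.
|plants that are not medium-height| = 14.
The claim requires 13 < 14, which holds.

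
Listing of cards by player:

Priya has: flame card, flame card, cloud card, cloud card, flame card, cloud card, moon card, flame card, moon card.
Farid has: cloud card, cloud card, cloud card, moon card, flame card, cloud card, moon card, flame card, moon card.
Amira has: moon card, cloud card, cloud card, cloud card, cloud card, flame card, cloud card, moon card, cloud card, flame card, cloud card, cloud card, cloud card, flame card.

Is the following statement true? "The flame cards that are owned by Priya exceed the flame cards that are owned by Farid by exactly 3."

False

Count of flame cards owned by Priya: 4.
Count of flame cards owned by Farid: 2.
The claim requires 4 − 2 (= 2) to equal 3, which does not hold.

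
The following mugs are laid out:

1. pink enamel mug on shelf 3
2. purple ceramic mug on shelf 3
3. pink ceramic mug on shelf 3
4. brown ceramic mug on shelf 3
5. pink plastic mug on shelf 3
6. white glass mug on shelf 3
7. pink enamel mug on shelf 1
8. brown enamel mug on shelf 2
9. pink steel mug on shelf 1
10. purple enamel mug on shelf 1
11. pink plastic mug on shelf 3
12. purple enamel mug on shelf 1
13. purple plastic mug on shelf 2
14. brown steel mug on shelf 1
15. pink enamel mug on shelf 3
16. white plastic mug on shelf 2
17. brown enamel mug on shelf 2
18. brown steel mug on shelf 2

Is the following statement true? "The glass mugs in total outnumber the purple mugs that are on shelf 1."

|glass mugs| = 1.
|purple mugs on shelf 1| = 2.
The claim requires 1 > 2, which does not hold.

False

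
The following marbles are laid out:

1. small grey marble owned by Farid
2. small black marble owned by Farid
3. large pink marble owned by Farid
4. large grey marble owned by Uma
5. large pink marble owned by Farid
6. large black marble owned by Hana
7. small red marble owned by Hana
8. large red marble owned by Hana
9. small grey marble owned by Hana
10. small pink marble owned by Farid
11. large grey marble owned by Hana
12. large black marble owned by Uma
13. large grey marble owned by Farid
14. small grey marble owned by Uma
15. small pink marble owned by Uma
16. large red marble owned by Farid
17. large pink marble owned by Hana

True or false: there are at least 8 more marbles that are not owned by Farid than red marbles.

False

marbles that are not owned by Farid: 10.
red marbles: 3.
The claim requires 10 − 3 = 7 ≥ 8, which does not hold.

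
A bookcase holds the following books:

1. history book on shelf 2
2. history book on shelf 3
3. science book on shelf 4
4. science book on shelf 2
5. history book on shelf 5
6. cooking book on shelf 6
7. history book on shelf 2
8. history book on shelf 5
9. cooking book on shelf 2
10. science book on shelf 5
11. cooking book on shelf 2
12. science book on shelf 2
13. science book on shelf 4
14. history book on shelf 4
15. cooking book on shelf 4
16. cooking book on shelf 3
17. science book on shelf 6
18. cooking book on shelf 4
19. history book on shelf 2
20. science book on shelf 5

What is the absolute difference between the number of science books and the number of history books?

science books: 7. history books: 7.
|7 − 7| = 7 − 7 = 0.

0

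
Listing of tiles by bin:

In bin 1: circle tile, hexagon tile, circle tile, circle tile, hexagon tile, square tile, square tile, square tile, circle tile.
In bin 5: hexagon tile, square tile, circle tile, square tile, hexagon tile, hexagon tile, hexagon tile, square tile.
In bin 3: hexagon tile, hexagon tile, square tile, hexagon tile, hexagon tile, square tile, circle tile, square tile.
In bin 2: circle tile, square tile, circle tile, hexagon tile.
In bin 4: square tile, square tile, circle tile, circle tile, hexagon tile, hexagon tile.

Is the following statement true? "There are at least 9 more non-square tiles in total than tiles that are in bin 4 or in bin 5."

True

non-square tiles: 23.
tiles in bin 4 or in bin 5: 14.
The claim requires 23 − 14 = 9 ≥ 9, which holds.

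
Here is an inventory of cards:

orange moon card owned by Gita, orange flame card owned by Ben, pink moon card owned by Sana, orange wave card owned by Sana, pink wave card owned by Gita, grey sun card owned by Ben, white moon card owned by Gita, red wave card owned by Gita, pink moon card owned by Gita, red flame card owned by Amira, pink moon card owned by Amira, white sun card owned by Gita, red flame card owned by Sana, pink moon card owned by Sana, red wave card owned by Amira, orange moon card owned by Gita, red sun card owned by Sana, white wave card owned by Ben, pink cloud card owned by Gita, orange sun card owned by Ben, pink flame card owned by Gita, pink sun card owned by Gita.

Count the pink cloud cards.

1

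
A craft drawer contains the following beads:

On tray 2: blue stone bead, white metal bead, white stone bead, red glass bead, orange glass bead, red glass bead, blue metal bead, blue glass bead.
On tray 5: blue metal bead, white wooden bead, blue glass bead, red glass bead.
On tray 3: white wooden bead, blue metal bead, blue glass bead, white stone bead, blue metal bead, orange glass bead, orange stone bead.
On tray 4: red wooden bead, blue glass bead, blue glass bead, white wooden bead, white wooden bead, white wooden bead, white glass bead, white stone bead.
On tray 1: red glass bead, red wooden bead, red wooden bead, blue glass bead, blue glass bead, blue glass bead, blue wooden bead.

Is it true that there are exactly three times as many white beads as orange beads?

white beads: 10.
orange beads: 3.
The claim requires 10 = 3 × 3 = 9, which does not hold.

False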